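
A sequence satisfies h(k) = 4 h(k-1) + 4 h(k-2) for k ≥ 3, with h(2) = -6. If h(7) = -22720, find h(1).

-5

Let h(1) = v.
h(3) = -24 + 4v
h(4) = -120 + 16v
h(5) = -576 + 80v
h(6) = -2784 + 384v
h(7) = -13440 + 1856v
So -13440 + 1856v = -22720, giving v = -5.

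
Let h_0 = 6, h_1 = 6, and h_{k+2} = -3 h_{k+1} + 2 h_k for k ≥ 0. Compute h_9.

h_2 = -3(6) + 2(6) = -6
h_3 = -3(-6) + 2(6) = 30
h_4 = -3(30) + 2(-6) = -102
h_5 = -3(-102) + 2(30) = 366
h_6 = -3(366) + 2(-102) = -1302
h_7 = -3(-1302) + 2(366) = 4638
h_8 = -3(4638) + 2(-1302) = -16518
h_9 = -3(-16518) + 2(4638) = 58830

58830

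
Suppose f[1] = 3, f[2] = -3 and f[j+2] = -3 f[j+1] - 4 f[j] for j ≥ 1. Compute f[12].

2901

f[3] = -3·(-3) - 4·3 = -3
f[4] = -3·(-3) - 4·(-3) = 21
f[5] = -3·21 - 4·(-3) = -51
f[6] = -3·(-51) - 4·21 = 69
f[7] = -3·69 - 4·(-51) = -3
f[8] = -3·(-3) - 4·69 = -267
f[9] = -3·(-267) - 4·(-3) = 813
f[10] = -3·813 - 4·(-267) = -1371
f[11] = -3·(-1371) - 4·813 = 861
f[12] = -3·861 - 4·(-1371) = 2901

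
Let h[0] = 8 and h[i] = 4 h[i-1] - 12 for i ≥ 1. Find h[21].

17592186044420

The fixed point is -12/(1 - 4) = 4, so h[i] - 4 = 4(h[i-1] - 4).
Hence h[i] = 4·4^i + 4.
h[21] = 4·4^{21} + 4 = 4·4398046511104 + 4 = 17592186044420.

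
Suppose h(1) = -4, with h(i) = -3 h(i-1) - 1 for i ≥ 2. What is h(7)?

h(2) = -3*(-4) - 1 = 11
h(3) = -3*11 - 1 = -34
h(4) = -3*(-34) - 1 = 101
h(5) = -3*101 - 1 = -304
h(6) = -3*(-304) - 1 = 911
h(7) = -3*911 - 1 = -2734

-2734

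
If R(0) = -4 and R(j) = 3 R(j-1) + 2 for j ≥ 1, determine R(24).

-847288609444

The fixed point is 2/(1 - 3) = -1, so R(j) + 1 = 3(R(j-1) + 1).
Hence R(j) = -3·3^j - 1.
R(24) = -3·3^{24} - 1 = -3·282429536481 - 1 = -847288609444.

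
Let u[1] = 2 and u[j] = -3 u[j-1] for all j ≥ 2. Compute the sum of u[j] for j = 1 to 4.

-40

u[2] = -3(2) = -6
u[3] = -3(-6) = 18
u[4] = -3(18) = -54
Sum = 2 + (-6) + 18 + (-54) = -40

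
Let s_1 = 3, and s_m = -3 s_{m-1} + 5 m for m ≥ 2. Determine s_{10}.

-15979

s_2 = -3*3 + 10 = 1
s_3 = -3*1 + 15 = 12
s_4 = -3*12 + 20 = -16
s_5 = -3*(-16) + 25 = 73
s_6 = -3*73 + 30 = -189
s_7 = -3*(-189) + 35 = 602
s_8 = -3*602 + 40 = -1766
s_9 = -3*(-1766) + 45 = 5343
s_{10} = -3*5343 + 50 = -15979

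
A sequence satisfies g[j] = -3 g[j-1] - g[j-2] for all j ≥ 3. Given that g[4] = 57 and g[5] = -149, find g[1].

Rearranging, g[j-2] = -(g[j] + 3 g[j-1]).
g[3] = -(-149 + 3*57) = -22
g[2] = -(57 + 3*(-22)) = 9
g[1] = -(-22 + 3*9) = -5

-5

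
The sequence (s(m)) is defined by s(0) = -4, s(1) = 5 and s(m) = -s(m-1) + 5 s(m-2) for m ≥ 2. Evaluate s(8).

s(2) = -5 + 5(-4) = -25
s(3) = -(-25) + 5(5) = 50
s(4) = -50 + 5(-25) = -175
s(5) = -(-175) + 5(50) = 425
s(6) = -425 + 5(-175) = -1300
s(7) = -(-1300) + 5(425) = 3425
s(8) = -3425 + 5(-1300) = -9925

-9925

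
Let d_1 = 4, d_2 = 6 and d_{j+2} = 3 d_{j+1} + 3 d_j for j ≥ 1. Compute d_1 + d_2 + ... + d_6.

d_3 = 3(6) + 3(4) = 30
d_4 = 3(30) + 3(6) = 108
d_5 = 3(108) + 3(30) = 414
d_6 = 3(414) + 3(108) = 1566
Sum = 4 + 6 + 30 + 108 + 414 + 1566 = 2128

2128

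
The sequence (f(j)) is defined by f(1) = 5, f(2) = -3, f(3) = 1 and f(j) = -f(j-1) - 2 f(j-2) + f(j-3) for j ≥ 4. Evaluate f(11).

f(4) = -1 - 2·(-3) + 5 = 10
f(5) = -10 - 2·1 + (-3) = -15
f(6) = -(-15) - 2·10 + 1 = -4
f(7) = -(-4) - 2·(-15) + 10 = 44
f(8) = -44 - 2·(-4) + (-15) = -51
f(9) = -(-51) - 2·44 + (-4) = -41
f(10) = -(-41) - 2·(-51) + 44 = 187
f(11) = -187 - 2·(-41) + (-51) = -156

-156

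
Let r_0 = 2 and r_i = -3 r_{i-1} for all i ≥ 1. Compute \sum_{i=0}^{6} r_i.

r_1 = -3*2 = -6
r_2 = -3*(-6) = 18
r_3 = -3*18 = -54
r_4 = -3*(-54) = 162
r_5 = -3*162 = -486
r_6 = -3*(-486) = 1458
Sum = 2 + (-6) + 18 + (-54) + 162 + (-486) + 1458 = 1094

1094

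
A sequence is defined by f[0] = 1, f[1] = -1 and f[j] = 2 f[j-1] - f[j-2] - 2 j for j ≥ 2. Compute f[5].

f[2] = 2*(-1) - 1 - 4 = -7
f[3] = 2*(-7) - (-1) - 6 = -19
f[4] = 2*(-19) - (-7) - 8 = -39
f[5] = 2*(-39) - (-19) - 10 = -69

-69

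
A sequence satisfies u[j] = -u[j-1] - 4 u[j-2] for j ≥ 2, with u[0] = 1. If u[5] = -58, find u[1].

Let u[1] = w.
u[2] = -4 - w
u[3] = 4 - 3w
u[4] = 12 + 7w
u[5] = -28 + 5w
So -28 + 5w = -58, giving w = -6.

-6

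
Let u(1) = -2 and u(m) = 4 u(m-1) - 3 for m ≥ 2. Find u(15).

The fixed point is -3/(1 - 4) = 1, so u(m) - 1 = 4(u(m-1) - 1).
Hence u(m) = -3·4^{m-1} + 1.
u(15) = -3·4^{14} + 1 = -3·268435456 + 1 = -805306367.

-805306367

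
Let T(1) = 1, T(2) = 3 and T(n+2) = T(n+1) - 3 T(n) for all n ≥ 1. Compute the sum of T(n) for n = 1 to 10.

T(3) = 3 - 3*1 = 0
T(4) = 0 - 3*3 = -9
T(5) = (-9) - 3*0 = -9
T(6) = (-9) - 3*(-9) = 18
T(7) = 18 - 3*(-9) = 45
T(8) = 45 - 3*18 = -9
T(9) = (-9) - 3*45 = -144
T(10) = (-144) - 3*(-9) = -117
Sum = 1 + 3 + 0 + (-9) + (-9) + 18 + 45 + (-9) + (-144) + (-117) = -221

-221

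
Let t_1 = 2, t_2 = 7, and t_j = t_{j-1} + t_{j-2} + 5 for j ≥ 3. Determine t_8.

t_3 = 7 + 2 + 5 = 14
t_4 = 14 + 7 + 5 = 26
t_5 = 26 + 14 + 5 = 45
t_6 = 45 + 26 + 5 = 76
t_7 = 76 + 45 + 5 = 126
t_8 = 126 + 76 + 5 = 207

207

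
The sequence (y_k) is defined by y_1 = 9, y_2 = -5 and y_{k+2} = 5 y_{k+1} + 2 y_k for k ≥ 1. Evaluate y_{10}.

-1070325

y_3 = 5*(-5) + 2*9 = -7
y_4 = 5*(-7) + 2*(-5) = -45
y_5 = 5*(-45) + 2*(-7) = -239
y_6 = 5*(-239) + 2*(-45) = -1285
y_7 = 5*(-1285) + 2*(-239) = -6903
y_8 = 5*(-6903) + 2*(-1285) = -37085
y_9 = 5*(-37085) + 2*(-6903) = -199231
y_{10} = 5*(-199231) + 2*(-37085) = -1070325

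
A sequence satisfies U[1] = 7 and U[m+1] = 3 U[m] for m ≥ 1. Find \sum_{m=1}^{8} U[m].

22960

U[2] = 3·7 = 21
U[3] = 3·21 = 63
U[4] = 3·63 = 189
U[5] = 3·189 = 567
U[6] = 3·567 = 1701
U[7] = 3·1701 = 5103
U[8] = 3·5103 = 15309
Sum = 7 + 21 + 63 + 189 + 567 + 1701 + 5103 + 15309 = 22960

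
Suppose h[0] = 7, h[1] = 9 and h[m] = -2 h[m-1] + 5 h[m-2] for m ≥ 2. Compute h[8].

4823

h[2] = -2(9) + 5(7) = 17
h[3] = -2(17) + 5(9) = 11
h[4] = -2(11) + 5(17) = 63
h[5] = -2(63) + 5(11) = -71
h[6] = -2(-71) + 5(63) = 457
h[7] = -2(457) + 5(-71) = -1269
h[8] = -2(-1269) + 5(457) = 4823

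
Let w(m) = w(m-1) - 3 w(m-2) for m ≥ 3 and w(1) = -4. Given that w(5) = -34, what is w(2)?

Let w(2) = y.
w(3) = 12 + y
w(4) = 12 - 2y
w(5) = -24 - 5y
So -24 - 5y = -34, giving y = 2.

2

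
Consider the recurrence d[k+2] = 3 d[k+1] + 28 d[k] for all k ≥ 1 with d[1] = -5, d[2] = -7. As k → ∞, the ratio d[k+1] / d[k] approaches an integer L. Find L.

7

The characteristic equation is r^2 - 3r - 28 = 0, which factors as (r - 7)(r + 4) = 0.
So the roots are 7 and -4. Since |7| > |-4| and the coefficient of 7^k is non-zero, the ratio tends to 7.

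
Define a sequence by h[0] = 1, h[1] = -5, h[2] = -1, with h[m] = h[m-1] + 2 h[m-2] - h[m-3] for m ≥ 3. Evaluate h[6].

-38

h[3] = (-1) + 2*(-5) - 1 = -12
h[4] = (-12) + 2*(-1) - (-5) = -9
h[5] = (-9) + 2*(-12) - (-1) = -32
h[6] = (-32) + 2*(-9) - (-12) = -38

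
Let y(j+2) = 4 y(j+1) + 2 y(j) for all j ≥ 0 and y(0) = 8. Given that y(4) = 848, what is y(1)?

7

Let y(1) = v.
y(2) = 16 + 4v
y(3) = 64 + 18v
y(4) = 288 + 80v
So 288 + 80v = 848, giving v = 7.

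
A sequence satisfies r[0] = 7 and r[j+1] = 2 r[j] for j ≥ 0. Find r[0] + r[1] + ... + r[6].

r[1] = 2*7 = 14
r[2] = 2*14 = 28
r[3] = 2*28 = 56
r[4] = 2*56 = 112
r[5] = 2*112 = 224
r[6] = 2*224 = 448
Sum = 7 + 14 + 28 + 56 + 112 + 224 + 448 = 889

889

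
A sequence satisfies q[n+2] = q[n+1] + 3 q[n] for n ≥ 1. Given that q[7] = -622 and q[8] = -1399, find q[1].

Rearranging, q[n-2] = (q[n] - q[n-1]) / 3.
q[6] = (-1399 - (-622)) / 3 = -777/3 = -259
q[5] = (-622 - (-259)) / 3 = -363/3 = -121
q[4] = (-259 - (-121)) / 3 = -138/3 = -46
q[3] = (-121 - (-46)) / 3 = -75/3 = -25
q[2] = (-46 - (-25)) / 3 = -21/3 = -7
q[1] = (-25 - (-7)) / 3 = -18/3 = -6

-6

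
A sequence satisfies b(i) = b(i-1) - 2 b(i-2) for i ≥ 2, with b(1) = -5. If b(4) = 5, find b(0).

Let b(0) = x.
b(2) = -5 - 2x
b(3) = 5 - 2x
b(4) = 15 + 2x
So 15 + 2x = 5, giving x = -5.

-5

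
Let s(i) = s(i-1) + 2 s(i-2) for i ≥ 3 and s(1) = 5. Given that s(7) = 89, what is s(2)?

Let s(2) = z.
s(3) = 10 + z
s(4) = 10 + 3z
s(5) = 30 + 5z
s(6) = 50 + 11z
s(7) = 110 + 21z
So 110 + 21z = 89, giving z = -1.

-1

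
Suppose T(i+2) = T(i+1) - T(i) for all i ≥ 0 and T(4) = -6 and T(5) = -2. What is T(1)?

Rearranging, T(i-2) = -(T(i) - T(i-1)).
T(3) = -(-2 - (-6)) = -4
T(2) = -(-6 - (-4)) = 2
T(1) = -(-4 - 2) = 6

6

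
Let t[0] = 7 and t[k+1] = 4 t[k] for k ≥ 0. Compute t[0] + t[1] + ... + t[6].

38227

t[1] = 4*7 = 28
t[2] = 4*28 = 112
t[3] = 4*112 = 448
t[4] = 4*448 = 1792
t[5] = 4*1792 = 7168
t[6] = 4*7168 = 28672
Sum = 7 + 28 + 112 + 448 + 1792 + 7168 + 28672 = 38227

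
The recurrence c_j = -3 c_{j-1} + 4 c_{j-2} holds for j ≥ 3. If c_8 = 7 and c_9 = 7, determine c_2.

Rearranging, c_{j-2} = (c_j + 3 c_{j-1}) / 4.
c_7 = (7 + 3·7) / 4 = 28/4 = 7
c_6 = (7 + 3·7) / 4 = 28/4 = 7
c_5 = (7 + 3·7) / 4 = 28/4 = 7
c_4 = (7 + 3·7) / 4 = 28/4 = 7
c_3 = (7 + 3·7) / 4 = 28/4 = 7
c_2 = (7 + 3·7) / 4 = 28/4 = 7

7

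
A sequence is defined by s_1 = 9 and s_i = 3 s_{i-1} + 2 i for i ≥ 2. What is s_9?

s_2 = 3(9) + 4 = 31
s_3 = 3(31) + 6 = 99
s_4 = 3(99) + 8 = 305
s_5 = 3(305) + 10 = 925
s_6 = 3(925) + 12 = 2787
s_7 = 3(2787) + 14 = 8375
s_8 = 3(8375) + 16 = 25141
s_9 = 3(25141) + 18 = 75441

75441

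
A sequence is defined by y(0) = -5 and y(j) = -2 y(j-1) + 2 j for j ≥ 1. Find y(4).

y(1) = -2·(-5) + 2 = 12
y(2) = -2·12 + 4 = -20
y(3) = -2·(-20) + 6 = 46
y(4) = -2·46 + 8 = -84

-84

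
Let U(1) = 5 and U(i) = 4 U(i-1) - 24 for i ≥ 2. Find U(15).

The fixed point is -24/(1 - 4) = 8, so U(i) - 8 = 4(U(i-1) - 8).
Hence U(i) = -3·4^{i-1} + 8.
U(15) = -3·4^{14} + 8 = -3·268435456 + 8 = -805306360.

-805306360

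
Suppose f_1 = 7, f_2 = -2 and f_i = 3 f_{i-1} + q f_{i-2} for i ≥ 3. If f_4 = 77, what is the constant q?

f_3 = -6 + 7q
f_4 = -18 + 19q
So -18 + 19q = 77, giving q = 5.

5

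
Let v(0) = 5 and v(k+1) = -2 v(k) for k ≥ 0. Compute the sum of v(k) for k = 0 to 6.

215

v(1) = -2*5 = -10
v(2) = -2*(-10) = 20
v(3) = -2*20 = -40
v(4) = -2*(-40) = 80
v(5) = -2*80 = -160
v(6) = -2*(-160) = 320
Sum = 5 + (-10) + 20 + (-40) + 80 + (-160) + 320 = 215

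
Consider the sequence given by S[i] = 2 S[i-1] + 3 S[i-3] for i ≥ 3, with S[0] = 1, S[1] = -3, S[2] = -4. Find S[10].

S[3] = 2·(-4) + 3·1 = -5
S[4] = 2·(-5) + 3·(-3) = -19
S[5] = 2·(-19) + 3·(-4) = -50
S[6] = 2·(-50) + 3·(-5) = -115
S[7] = 2·(-115) + 3·(-19) = -287
S[8] = 2·(-287) + 3·(-50) = -724
S[9] = 2·(-724) + 3·(-115) = -1793
S[10] = 2·(-1793) + 3·(-287) = -4447

-4447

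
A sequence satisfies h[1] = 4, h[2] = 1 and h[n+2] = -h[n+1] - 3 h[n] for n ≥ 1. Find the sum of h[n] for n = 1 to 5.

31

h[3] = -1 - 3*4 = -13
h[4] = -(-13) - 3*1 = 10
h[5] = -10 - 3*(-13) = 29
Sum = 4 + 1 + (-13) + 10 + 29 = 31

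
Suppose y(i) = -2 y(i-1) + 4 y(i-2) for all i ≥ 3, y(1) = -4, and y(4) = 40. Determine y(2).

Let y(2) = v.
y(3) = -16 - 2v
y(4) = 32 + 8v
So 32 + 8v = 40, giving v = 1.

1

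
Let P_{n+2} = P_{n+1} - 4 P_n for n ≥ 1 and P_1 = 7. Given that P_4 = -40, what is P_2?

Let P_2 = w.
P_3 = -28 + w
P_4 = -28 - 3w
So -28 - 3w = -40, giving w = 4.

4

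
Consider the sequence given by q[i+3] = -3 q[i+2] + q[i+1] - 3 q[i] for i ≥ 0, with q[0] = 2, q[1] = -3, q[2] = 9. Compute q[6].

q[3] = -3·9 + (-3) - 3·2 = -36
q[4] = -3·(-36) + 9 - 3·(-3) = 126
q[5] = -3·126 + (-36) - 3·9 = -441
q[6] = -3·(-441) + 126 - 3·(-36) = 1557

1557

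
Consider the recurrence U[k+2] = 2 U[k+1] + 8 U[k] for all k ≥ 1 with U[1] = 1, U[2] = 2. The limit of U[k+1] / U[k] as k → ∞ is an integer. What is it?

4

The characteristic equation is r^2 - 2r - 8 = 0, which factors as (r - 4)(r + 2) = 0.
So the roots are 4 and -2. Since |4| > |-2| and the coefficient of 4^k is non-zero, the ratio tends to 4.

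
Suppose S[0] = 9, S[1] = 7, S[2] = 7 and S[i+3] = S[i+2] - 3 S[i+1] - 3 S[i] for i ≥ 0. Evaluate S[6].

391

S[3] = 7 - 3(7) - 3(9) = -41
S[4] = (-41) - 3(7) - 3(7) = -83
S[5] = (-83) - 3(-41) - 3(7) = 19
S[6] = 19 - 3(-83) - 3(-41) = 391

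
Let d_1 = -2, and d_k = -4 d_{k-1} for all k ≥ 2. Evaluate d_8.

32768

d_2 = -4·(-2) = 8
d_3 = -4·8 = -32
d_4 = -4·(-32) = 128
d_5 = -4·128 = -512
d_6 = -4·(-512) = 2048
d_7 = -4·2048 = -8192
d_8 = -4·(-8192) = 32768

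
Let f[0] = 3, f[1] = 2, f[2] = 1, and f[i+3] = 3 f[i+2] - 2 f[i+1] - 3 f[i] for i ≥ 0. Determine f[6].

-185

f[3] = 3·1 - 2·2 - 3·3 = -10
f[4] = 3·(-10) - 2·1 - 3·2 = -38
f[5] = 3·(-38) - 2·(-10) - 3·1 = -97
f[6] = 3·(-97) - 2·(-38) - 3·(-10) = -185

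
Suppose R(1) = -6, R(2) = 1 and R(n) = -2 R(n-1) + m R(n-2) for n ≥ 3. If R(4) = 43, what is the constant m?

R(3) = -2 - 6m
R(4) = 4 + 13m
So 4 + 13m = 43, giving m = 3.

3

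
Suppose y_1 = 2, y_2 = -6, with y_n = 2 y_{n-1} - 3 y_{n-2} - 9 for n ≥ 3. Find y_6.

y_3 = 2*(-6) - 3*2 - 9 = -27
y_4 = 2*(-27) - 3*(-6) - 9 = -45
y_5 = 2*(-45) - 3*(-27) - 9 = -18
y_6 = 2*(-18) - 3*(-45) - 9 = 90

90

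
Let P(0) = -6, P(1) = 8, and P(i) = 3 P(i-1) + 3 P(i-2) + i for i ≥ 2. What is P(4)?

P(2) = 3*8 + 3*(-6) + 2 = 8
P(3) = 3*8 + 3*8 + 3 = 51
P(4) = 3*51 + 3*8 + 4 = 181

181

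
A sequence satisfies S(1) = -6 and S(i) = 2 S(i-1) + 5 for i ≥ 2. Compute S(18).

The fixed point is 5/(1 - 2) = -5, so S(i) + 5 = 2(S(i-1) + 5).
Hence S(i) = -1·2^{i-1} - 5.
S(18) = -1·2^{17} - 5 = -1·131072 - 5 = -131077.

-131077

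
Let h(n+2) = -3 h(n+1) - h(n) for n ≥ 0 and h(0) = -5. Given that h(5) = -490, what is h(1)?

Let h(1) = w.
h(2) = 5 - 3w
h(3) = -15 + 8w
h(4) = 40 - 21w
h(5) = -105 + 55w
So -105 + 55w = -490, giving w = -7.

-7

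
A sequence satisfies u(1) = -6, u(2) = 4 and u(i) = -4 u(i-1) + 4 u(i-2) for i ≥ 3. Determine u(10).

u(3) = -4*4 + 4*(-6) = -40
u(4) = -4*(-40) + 4*4 = 176
u(5) = -4*176 + 4*(-40) = -864
u(6) = -4*(-864) + 4*176 = 4160
u(7) = -4*4160 + 4*(-864) = -20096
u(8) = -4*(-20096) + 4*4160 = 97024
u(9) = -4*97024 + 4*(-20096) = -468480
u(10) = -4*(-468480) + 4*97024 = 2262016

2262016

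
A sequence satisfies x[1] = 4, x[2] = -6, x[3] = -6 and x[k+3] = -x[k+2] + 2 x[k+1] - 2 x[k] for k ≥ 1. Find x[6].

x[4] = -(-6) + 2(-6) - 2(4) = -14
x[5] = -(-14) + 2(-6) - 2(-6) = 14
x[6] = -14 + 2(-14) - 2(-6) = -30

-30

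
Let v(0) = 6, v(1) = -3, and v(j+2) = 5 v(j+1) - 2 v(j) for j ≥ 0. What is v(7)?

v(2) = 5·(-3) - 2·6 = -27
v(3) = 5·(-27) - 2·(-3) = -129
v(4) = 5·(-129) - 2·(-27) = -591
v(5) = 5·(-591) - 2·(-129) = -2697
v(6) = 5·(-2697) - 2·(-591) = -12303
v(7) = 5·(-12303) - 2·(-2697) = -56121

-56121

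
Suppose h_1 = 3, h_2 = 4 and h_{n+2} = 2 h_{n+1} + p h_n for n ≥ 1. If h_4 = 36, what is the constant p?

h_3 = 8 + 3p
h_4 = 16 + 10p
So 16 + 10p = 36, giving p = 2.

2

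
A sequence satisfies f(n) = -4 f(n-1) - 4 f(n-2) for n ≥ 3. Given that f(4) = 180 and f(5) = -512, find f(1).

Rearranging, f(n-2) = (f(n) + 4 f(n-1)) / -4.
f(3) = (-512 + 4(180)) / -4 = 208/-4 = -52
f(2) = (180 + 4(-52)) / -4 = -28/-4 = 7
f(1) = (-52 + 4(7)) / -4 = -24/-4 = 6

6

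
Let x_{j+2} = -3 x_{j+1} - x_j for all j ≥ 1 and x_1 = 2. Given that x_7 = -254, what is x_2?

1

Let x_2 = v.
x_3 = -2 - 3v
x_4 = 6 + 8v
x_5 = -16 - 21v
x_6 = 42 + 55v
x_7 = -110 - 144v
So -110 - 144v = -254, giving v = 1.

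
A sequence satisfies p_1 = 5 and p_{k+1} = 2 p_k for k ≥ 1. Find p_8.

640

p_2 = 2*5 = 10
p_3 = 2*10 = 20
p_4 = 2*20 = 40
p_5 = 2*40 = 80
p_6 = 2*80 = 160
p_7 = 2*160 = 320
p_8 = 2*320 = 640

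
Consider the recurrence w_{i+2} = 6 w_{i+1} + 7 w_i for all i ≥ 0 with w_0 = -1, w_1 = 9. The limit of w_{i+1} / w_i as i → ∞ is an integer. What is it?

7

The characteristic equation is r^2 - 6r - 7 = 0, which factors as (r - 7)(r + 1) = 0.
So the roots are 7 and -1. Since |7| > |-1| and the coefficient of 7^i is non-zero, the ratio tends to 7.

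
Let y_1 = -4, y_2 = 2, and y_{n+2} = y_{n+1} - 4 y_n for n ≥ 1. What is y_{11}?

y_3 = 2 - 4*(-4) = 18
y_4 = 18 - 4*2 = 10
y_5 = 10 - 4*18 = -62
y_6 = (-62) - 4*10 = -102
y_7 = (-102) - 4*(-62) = 146
y_8 = 146 - 4*(-102) = 554
y_9 = 554 - 4*146 = -30
y_{10} = (-30) - 4*554 = -2246
y_{11} = (-2246) - 4*(-30) = -2126

-2126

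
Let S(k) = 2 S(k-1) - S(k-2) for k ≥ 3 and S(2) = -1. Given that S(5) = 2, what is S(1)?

Let S(1) = w.
S(3) = -2 - w
S(4) = -3 - 2w
S(5) = -4 - 3w
So -4 - 3w = 2, giving w = -2.

-2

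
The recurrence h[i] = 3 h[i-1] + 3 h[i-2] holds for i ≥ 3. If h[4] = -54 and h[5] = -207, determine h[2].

Rearranging, h[i-2] = (h[i] - 3 h[i-1]) / 3.
h[3] = (-207 - 3(-54)) / 3 = -45/3 = -15
h[2] = (-54 - 3(-15)) / 3 = -9/3 = -3

-3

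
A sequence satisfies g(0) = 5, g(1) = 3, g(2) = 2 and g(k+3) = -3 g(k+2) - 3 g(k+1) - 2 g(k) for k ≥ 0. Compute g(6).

g(3) = -3*2 - 3*3 - 2*5 = -25
g(4) = -3*(-25) - 3*2 - 2*3 = 63
g(5) = -3*63 - 3*(-25) - 2*2 = -118
g(6) = -3*(-118) - 3*63 - 2*(-25) = 215

215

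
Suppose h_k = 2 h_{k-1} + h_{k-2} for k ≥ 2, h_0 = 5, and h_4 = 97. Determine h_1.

Let h_1 = v.
h_2 = 5 + 2v
h_3 = 10 + 5v
h_4 = 25 + 12v
So 25 + 12v = 97, giving v = 6.

6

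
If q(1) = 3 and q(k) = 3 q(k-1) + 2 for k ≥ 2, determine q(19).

1549681955

The fixed point is 2/(1 - 3) = -1, so q(k) + 1 = 3(q(k-1) + 1).
Hence q(k) = 4·3^{k-1} - 1.
q(19) = 4·3^{18} - 1 = 4·387420489 - 1 = 1549681955.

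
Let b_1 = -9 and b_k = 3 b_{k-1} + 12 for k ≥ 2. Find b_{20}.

-3486784407

The fixed point is 12/(1 - 3) = -6, so b_k + 6 = 3(b_{k-1} + 6).
Hence b_k = -3·3^{k-1} - 6.
b_{20} = -3·3^{19} - 6 = -3·1162261467 - 6 = -3486784407.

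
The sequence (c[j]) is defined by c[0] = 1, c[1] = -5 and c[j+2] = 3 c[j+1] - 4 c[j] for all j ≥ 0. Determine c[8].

829

c[2] = 3(-5) - 4(1) = -19
c[3] = 3(-19) - 4(-5) = -37
c[4] = 3(-37) - 4(-19) = -35
c[5] = 3(-35) - 4(-37) = 43
c[6] = 3(43) - 4(-35) = 269
c[7] = 3(269) - 4(43) = 635
c[8] = 3(635) - 4(269) = 829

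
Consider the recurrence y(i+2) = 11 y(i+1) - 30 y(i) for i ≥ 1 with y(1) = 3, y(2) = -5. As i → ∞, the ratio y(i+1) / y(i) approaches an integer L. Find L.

The characteristic equation is r^2 - 11r + 30 = 0, which factors as (r - 6)(r - 5) = 0.
So the roots are 6 and 5. Since |6| > |5| and the coefficient of 6^i is non-zero, the ratio tends to 6.

6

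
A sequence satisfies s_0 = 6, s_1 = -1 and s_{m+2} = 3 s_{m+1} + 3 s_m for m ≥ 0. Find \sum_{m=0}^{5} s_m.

s_2 = 3*(-1) + 3*6 = 15
s_3 = 3*15 + 3*(-1) = 42
s_4 = 3*42 + 3*15 = 171
s_5 = 3*171 + 3*42 = 639
Sum = 6 + (-1) + 15 + 42 + 171 + 639 = 872

872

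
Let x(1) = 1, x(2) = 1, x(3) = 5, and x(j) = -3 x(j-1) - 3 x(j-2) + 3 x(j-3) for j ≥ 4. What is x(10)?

x(4) = -3·5 - 3·1 + 3·1 = -15
x(5) = -3·(-15) - 3·5 + 3·1 = 33
x(6) = -3·33 - 3·(-15) + 3·5 = -39
x(7) = -3·(-39) - 3·33 + 3·(-15) = -27
x(8) = -3·(-27) - 3·(-39) + 3·33 = 297
x(9) = -3·297 - 3·(-27) + 3·(-39) = -927
x(10) = -3·(-927) - 3·297 + 3·(-27) = 1809

1809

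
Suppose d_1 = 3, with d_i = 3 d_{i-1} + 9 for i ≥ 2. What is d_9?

49203

d_2 = 3·3 + 9 = 18
d_3 = 3·18 + 9 = 63
d_4 = 3·63 + 9 = 198
d_5 = 3·198 + 9 = 603
d_6 = 3·603 + 9 = 1818
d_7 = 3·1818 + 9 = 5463
d_8 = 3·5463 + 9 = 16398
d_9 = 3·16398 + 9 = 49203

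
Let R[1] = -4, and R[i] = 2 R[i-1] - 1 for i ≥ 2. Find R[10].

R[2] = 2*(-4) - 1 = -9
R[3] = 2*(-9) - 1 = -19
R[4] = 2*(-19) - 1 = -39
R[5] = 2*(-39) - 1 = -79
R[6] = 2*(-79) - 1 = -159
R[7] = 2*(-159) - 1 = -319
R[8] = 2*(-319) - 1 = -639
R[9] = 2*(-639) - 1 = -1279
R[10] = 2*(-1279) - 1 = -2559

-2559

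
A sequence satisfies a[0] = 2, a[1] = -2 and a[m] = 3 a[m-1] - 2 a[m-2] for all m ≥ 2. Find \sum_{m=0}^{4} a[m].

-94

a[2] = 3*(-2) - 2*2 = -10
a[3] = 3*(-10) - 2*(-2) = -26
a[4] = 3*(-26) - 2*(-10) = -58
Sum = 2 + (-2) + (-10) + (-26) + (-58) = -94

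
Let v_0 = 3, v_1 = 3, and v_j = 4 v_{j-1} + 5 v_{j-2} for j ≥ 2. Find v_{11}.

48828123

v_2 = 4*3 + 5*3 = 27
v_3 = 4*27 + 5*3 = 123
v_4 = 4*123 + 5*27 = 627
v_5 = 4*627 + 5*123 = 3123
v_6 = 4*3123 + 5*627 = 15627
v_7 = 4*15627 + 5*3123 = 78123
v_8 = 4*78123 + 5*15627 = 390627
v_9 = 4*390627 + 5*78123 = 1953123
v_{10} = 4*1953123 + 5*390627 = 9765627
v_{11} = 4*9765627 + 5*1953123 = 48828123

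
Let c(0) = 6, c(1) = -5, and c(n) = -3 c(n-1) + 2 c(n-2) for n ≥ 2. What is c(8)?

c(2) = -3*(-5) + 2*6 = 27
c(3) = -3*27 + 2*(-5) = -91
c(4) = -3*(-91) + 2*27 = 327
c(5) = -3*327 + 2*(-91) = -1163
c(6) = -3*(-1163) + 2*327 = 4143
c(7) = -3*4143 + 2*(-1163) = -14755
c(8) = -3*(-14755) + 2*4143 = 52551

52551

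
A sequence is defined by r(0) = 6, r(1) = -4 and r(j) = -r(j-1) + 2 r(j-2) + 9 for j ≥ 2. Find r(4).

83

r(2) = -(-4) + 2·6 + 9 = 25
r(3) = -25 + 2·(-4) + 9 = -24
r(4) = -(-24) + 2·25 + 9 = 83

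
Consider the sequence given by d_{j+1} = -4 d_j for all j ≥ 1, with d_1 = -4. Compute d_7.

d_2 = -4·(-4) = 16
d_3 = -4·16 = -64
d_4 = -4·(-64) = 256
d_5 = -4·256 = -1024
d_6 = -4·(-1024) = 4096
d_7 = -4·4096 = -16384

-16384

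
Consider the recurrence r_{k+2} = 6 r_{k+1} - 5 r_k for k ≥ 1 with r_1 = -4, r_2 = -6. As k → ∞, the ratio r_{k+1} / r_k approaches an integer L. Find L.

The characteristic equation is r^2 - 6r + 5 = 0, which factors as (r - 5)(r - 1) = 0.
So the roots are 5 and 1. Since |5| > |1| and the coefficient of 5^k is non-zero, the ratio tends to 5.

5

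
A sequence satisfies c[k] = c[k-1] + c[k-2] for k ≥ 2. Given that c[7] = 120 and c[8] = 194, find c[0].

Rearranging, c[k-2] = c[k] - c[k-1].
c[6] = 194 - 120 = 74
c[5] = 120 - 74 = 46
c[4] = 74 - 46 = 28
c[3] = 46 - 28 = 18
c[2] = 28 - 18 = 10
c[1] = 18 - 10 = 8
c[0] = 10 - 8 = 2

2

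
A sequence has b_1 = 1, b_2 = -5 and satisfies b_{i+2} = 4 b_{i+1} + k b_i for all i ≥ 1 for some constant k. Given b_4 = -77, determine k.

b_3 = -20 + k
b_4 = -80 - k
So -80 - k = -77, giving k = -3.

-3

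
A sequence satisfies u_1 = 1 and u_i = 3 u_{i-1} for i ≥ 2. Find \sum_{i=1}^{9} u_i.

9841

u_2 = 3·1 = 3
u_3 = 3·3 = 9
u_4 = 3·9 = 27
u_5 = 3·27 = 81
u_6 = 3·81 = 243
u_7 = 3·243 = 729
u_8 = 3·729 = 2187
u_9 = 3·2187 = 6561
Sum = 1 + 3 + 9 + 27 + 81 + 243 + 729 + 2187 + 6561 = 9841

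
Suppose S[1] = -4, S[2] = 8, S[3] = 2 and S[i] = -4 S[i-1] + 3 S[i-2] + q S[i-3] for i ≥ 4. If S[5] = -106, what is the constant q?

-2

S[4] = 16 - 4q
S[5] = -58 + 24q
So -58 + 24q = -106, giving q = -2.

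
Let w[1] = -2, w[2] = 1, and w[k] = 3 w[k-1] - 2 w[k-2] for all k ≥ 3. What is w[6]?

91

w[3] = 3(1) - 2(-2) = 7
w[4] = 3(7) - 2(1) = 19
w[5] = 3(19) - 2(7) = 43
w[6] = 3(43) - 2(19) = 91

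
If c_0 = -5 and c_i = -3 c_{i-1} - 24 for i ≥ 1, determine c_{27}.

The fixed point is -24/(1 + 3) = -6, so c_i + 6 = -3(c_{i-1} + 6).
Hence c_i = 1·(-3)^i - 6.
c_{27} = 1·(-3)^{27} - 6 = 1·-7625597484987 - 6 = -7625597484993.

-7625597484993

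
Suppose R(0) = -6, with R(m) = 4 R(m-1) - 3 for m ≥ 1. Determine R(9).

-1835007

R(1) = 4(-6) - 3 = -27
R(2) = 4(-27) - 3 = -111
R(3) = 4(-111) - 3 = -447
R(4) = 4(-447) - 3 = -1791
R(5) = 4(-1791) - 3 = -7167
R(6) = 4(-7167) - 3 = -28671
R(7) = 4(-28671) - 3 = -114687
R(8) = 4(-114687) - 3 = -458751
R(9) = 4(-458751) - 3 = -1835007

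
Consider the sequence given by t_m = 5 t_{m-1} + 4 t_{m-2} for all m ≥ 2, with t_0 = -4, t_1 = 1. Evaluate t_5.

t_2 = 5(1) + 4(-4) = -11
t_3 = 5(-11) + 4(1) = -51
t_4 = 5(-51) + 4(-11) = -299
t_5 = 5(-299) + 4(-51) = -1699

-1699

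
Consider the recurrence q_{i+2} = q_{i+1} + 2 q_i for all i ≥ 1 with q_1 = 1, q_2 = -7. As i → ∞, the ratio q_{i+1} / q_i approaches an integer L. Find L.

2

The characteristic equation is r^2 - r - 2 = 0, which factors as (r - 2)(r + 1) = 0.
So the roots are 2 and -1. Since |2| > |-1| and the coefficient of 2^i is non-zero, the ratio tends to 2.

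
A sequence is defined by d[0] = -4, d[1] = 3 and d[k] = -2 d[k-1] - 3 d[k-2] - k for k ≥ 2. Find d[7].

156

d[2] = -2(3) - 3(-4) - 2 = 4
d[3] = -2(4) - 3(3) - 3 = -20
d[4] = -2(-20) - 3(4) - 4 = 24
d[5] = -2(24) - 3(-20) - 5 = 7
d[6] = -2(7) - 3(24) - 6 = -92
d[7] = -2(-92) - 3(7) - 7 = 156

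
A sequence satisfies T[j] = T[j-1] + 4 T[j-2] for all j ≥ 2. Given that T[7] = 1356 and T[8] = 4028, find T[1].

Rearranging, T[j-2] = (T[j] - T[j-1]) / 4.
T[6] = (4028 - 1356) / 4 = 2672/4 = 668
T[5] = (1356 - 668) / 4 = 688/4 = 172
T[4] = (668 - 172) / 4 = 496/4 = 124
T[3] = (172 - 124) / 4 = 48/4 = 12
T[2] = (124 - 12) / 4 = 112/4 = 28
T[1] = (12 - 28) / 4 = -16/4 = -4

-4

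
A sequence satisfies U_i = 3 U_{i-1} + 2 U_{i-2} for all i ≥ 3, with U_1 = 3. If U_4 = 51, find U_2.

3

Let U_2 = z.
U_3 = 6 + 3z
U_4 = 18 + 11z
So 18 + 11z = 51, giving z = 3.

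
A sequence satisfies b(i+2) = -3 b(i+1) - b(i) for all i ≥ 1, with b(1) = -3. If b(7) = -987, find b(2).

Let b(2) = x.
b(3) = 3 - 3x
b(4) = -9 + 8x
b(5) = 24 - 21x
b(6) = -63 + 55x
b(7) = 165 - 144x
So 165 - 144x = -987, giving x = 8.

8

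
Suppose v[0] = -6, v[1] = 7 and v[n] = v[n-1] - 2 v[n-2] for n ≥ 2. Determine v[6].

v[2] = 7 - 2*(-6) = 19
v[3] = 19 - 2*7 = 5
v[4] = 5 - 2*19 = -33
v[5] = (-33) - 2*5 = -43
v[6] = (-43) - 2*(-33) = 23

23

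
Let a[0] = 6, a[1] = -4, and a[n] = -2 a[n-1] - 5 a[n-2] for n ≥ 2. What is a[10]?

a[2] = -2(-4) - 5(6) = -22
a[3] = -2(-22) - 5(-4) = 64
a[4] = -2(64) - 5(-22) = -18
a[5] = -2(-18) - 5(64) = -284
a[6] = -2(-284) - 5(-18) = 658
a[7] = -2(658) - 5(-284) = 104
a[8] = -2(104) - 5(658) = -3498
a[9] = -2(-3498) - 5(104) = 6476
a[10] = -2(6476) - 5(-3498) = 4538

4538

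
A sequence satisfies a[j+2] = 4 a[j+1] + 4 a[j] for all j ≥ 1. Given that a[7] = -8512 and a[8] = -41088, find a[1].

Rearranging, a[j-2] = (a[j] - 4 a[j-1]) / 4.
a[6] = (-41088 - 4(-8512)) / 4 = -7040/4 = -1760
a[5] = (-8512 - 4(-1760)) / 4 = -1472/4 = -368
a[4] = (-1760 - 4(-368)) / 4 = -288/4 = -72
a[3] = (-368 - 4(-72)) / 4 = -80/4 = -20
a[2] = (-72 - 4(-20)) / 4 = 8/4 = 2
a[1] = (-20 - 4(2)) / 4 = -28/4 = -7

-7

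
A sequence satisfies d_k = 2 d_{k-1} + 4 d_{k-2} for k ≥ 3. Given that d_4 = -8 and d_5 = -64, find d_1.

-5

Rearranging, d_{k-2} = (d_k - 2 d_{k-1}) / 4.
d_3 = (-64 - 2·(-8)) / 4 = -48/4 = -12
d_2 = (-8 - 2·(-12)) / 4 = 16/4 = 4
d_1 = (-12 - 2·4) / 4 = -20/4 = -5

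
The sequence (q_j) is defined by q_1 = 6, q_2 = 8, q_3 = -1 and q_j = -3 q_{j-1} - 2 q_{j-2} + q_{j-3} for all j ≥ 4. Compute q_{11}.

q_4 = -3*(-1) - 2*8 + 6 = -7
q_5 = -3*(-7) - 2*(-1) + 8 = 31
q_6 = -3*31 - 2*(-7) + (-1) = -80
q_7 = -3*(-80) - 2*31 + (-7) = 171
q_8 = -3*171 - 2*(-80) + 31 = -322
q_9 = -3*(-322) - 2*171 + (-80) = 544
q_{10} = -3*544 - 2*(-322) + 171 = -817
q_{11} = -3*(-817) - 2*544 + (-322) = 1041

1041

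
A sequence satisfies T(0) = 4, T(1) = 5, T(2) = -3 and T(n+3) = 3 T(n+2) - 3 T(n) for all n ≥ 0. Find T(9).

-10557

T(3) = 3(-3) - 3(4) = -21
T(4) = 3(-21) - 3(5) = -78
T(5) = 3(-78) - 3(-3) = -225
T(6) = 3(-225) - 3(-21) = -612
T(7) = 3(-612) - 3(-78) = -1602
T(8) = 3(-1602) - 3(-225) = -4131
T(9) = 3(-4131) - 3(-612) = -10557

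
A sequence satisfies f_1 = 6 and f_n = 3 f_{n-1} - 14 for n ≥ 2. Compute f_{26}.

-847288609436

The fixed point is -14/(1 - 3) = 7, so f_n - 7 = 3(f_{n-1} - 7).
Hence f_n = -1·3^{n-1} + 7.
f_{26} = -1·3^{25} + 7 = -1·847288609443 + 7 = -847288609436.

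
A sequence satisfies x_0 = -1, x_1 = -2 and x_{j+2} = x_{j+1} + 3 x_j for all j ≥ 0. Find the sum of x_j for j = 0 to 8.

-1280

x_2 = (-2) + 3(-1) = -5
x_3 = (-5) + 3(-2) = -11
x_4 = (-11) + 3(-5) = -26
x_5 = (-26) + 3(-11) = -59
x_6 = (-59) + 3(-26) = -137
x_7 = (-137) + 3(-59) = -314
x_8 = (-314) + 3(-137) = -725
Sum = (-1) + (-2) + (-5) + (-11) + (-26) + (-59) + (-137) + (-314) + (-725) = -1280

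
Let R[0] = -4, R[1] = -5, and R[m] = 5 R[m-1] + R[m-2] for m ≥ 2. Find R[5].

R[2] = 5·(-5) + (-4) = -29
R[3] = 5·(-29) + (-5) = -150
R[4] = 5·(-150) + (-29) = -779
R[5] = 5·(-779) + (-150) = -4045

-4045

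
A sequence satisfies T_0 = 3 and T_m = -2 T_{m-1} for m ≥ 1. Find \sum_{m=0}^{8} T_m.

513

T_1 = -2·3 = -6
T_2 = -2·(-6) = 12
T_3 = -2·12 = -24
T_4 = -2·(-24) = 48
T_5 = -2·48 = -96
T_6 = -2·(-96) = 192
T_7 = -2·192 = -384
T_8 = -2·(-384) = 768
Sum = 3 + (-6) + 12 + (-24) + 48 + (-96) + 192 + (-384) + 768 = 513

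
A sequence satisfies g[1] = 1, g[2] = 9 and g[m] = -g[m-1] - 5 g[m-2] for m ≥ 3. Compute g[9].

g[3] = -9 - 5·1 = -14
g[4] = -(-14) - 5·9 = -31
g[5] = -(-31) - 5·(-14) = 101
g[6] = -101 - 5·(-31) = 54
g[7] = -54 - 5·101 = -559
g[8] = -(-559) - 5·54 = 289
g[9] = -289 - 5·(-559) = 2506

2506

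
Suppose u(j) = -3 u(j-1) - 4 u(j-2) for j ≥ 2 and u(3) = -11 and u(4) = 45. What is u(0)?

Rearranging, u(j-2) = (u(j) + 3 u(j-1)) / -4.
u(2) = (45 + 3(-11)) / -4 = 12/-4 = -3
u(1) = (-11 + 3(-3)) / -4 = -20/-4 = 5
u(0) = (-3 + 3(5)) / -4 = 12/-4 = -3

-3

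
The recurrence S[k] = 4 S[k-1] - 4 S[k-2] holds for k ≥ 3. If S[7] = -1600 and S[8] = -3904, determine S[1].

Rearranging, S[k-2] = (S[k] - 4 S[k-1]) / -4.
S[6] = (-3904 - 4*(-1600)) / -4 = 2496/-4 = -624
S[5] = (-1600 - 4*(-624)) / -4 = 896/-4 = -224
S[4] = (-624 - 4*(-224)) / -4 = 272/-4 = -68
S[3] = (-224 - 4*(-68)) / -4 = 48/-4 = -12
S[2] = (-68 - 4*(-12)) / -4 = -20/-4 = 5
S[1] = (-12 - 4*5) / -4 = -32/-4 = 8

8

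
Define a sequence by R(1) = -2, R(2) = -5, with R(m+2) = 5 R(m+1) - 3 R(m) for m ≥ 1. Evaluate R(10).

R(3) = 5·(-5) - 3·(-2) = -19
R(4) = 5·(-19) - 3·(-5) = -80
R(5) = 5·(-80) - 3·(-19) = -343
R(6) = 5·(-343) - 3·(-80) = -1475
R(7) = 5·(-1475) - 3·(-343) = -6346
R(8) = 5·(-6346) - 3·(-1475) = -27305
R(9) = 5·(-27305) - 3·(-6346) = -117487
R(10) = 5·(-117487) - 3·(-27305) = -505520

-505520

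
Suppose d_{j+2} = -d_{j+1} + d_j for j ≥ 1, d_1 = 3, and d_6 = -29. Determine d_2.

-4

Let d_2 = z.
d_3 = 3 - z
d_4 = -3 + 2z
d_5 = 6 - 3z
d_6 = -9 + 5z
So -9 + 5z = -29, giving z = -4.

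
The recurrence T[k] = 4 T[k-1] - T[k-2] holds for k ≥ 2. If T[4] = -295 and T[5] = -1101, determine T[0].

1

Rearranging, T[k-2] = -(T[k] - 4 T[k-1]).
T[3] = -(-1101 - 4(-295)) = -79
T[2] = -(-295 - 4(-79)) = -21
T[1] = -(-79 - 4(-21)) = -5
T[0] = -(-21 - 4(-5)) = 1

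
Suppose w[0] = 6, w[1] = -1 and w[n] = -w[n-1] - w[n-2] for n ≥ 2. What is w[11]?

-5

w[2] = -(-1) - 6 = -5
w[3] = -(-5) - (-1) = 6
w[4] = -6 - (-5) = -1
w[5] = -(-1) - 6 = -5
w[6] = -(-5) - (-1) = 6
w[7] = -6 - (-5) = -1
w[8] = -(-1) - 6 = -5
w[9] = -(-5) - (-1) = 6
w[10] = -6 - (-5) = -1
w[11] = -(-1) - 6 = -5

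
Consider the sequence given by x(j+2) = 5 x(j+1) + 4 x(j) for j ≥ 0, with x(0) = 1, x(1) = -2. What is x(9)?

x(2) = 5·(-2) + 4·1 = -6
x(3) = 5·(-6) + 4·(-2) = -38
x(4) = 5·(-38) + 4·(-6) = -214
x(5) = 5·(-214) + 4·(-38) = -1222
x(6) = 5·(-1222) + 4·(-214) = -6966
x(7) = 5·(-6966) + 4·(-1222) = -39718
x(8) = 5·(-39718) + 4·(-6966) = -226454
x(9) = 5·(-226454) + 4·(-39718) = -1291142

-1291142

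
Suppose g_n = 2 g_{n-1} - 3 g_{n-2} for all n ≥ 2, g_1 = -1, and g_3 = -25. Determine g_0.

Let g_0 = x.
g_2 = -2 - 3x
g_3 = -1 - 6x
So -1 - 6x = -25, giving x = 4.

4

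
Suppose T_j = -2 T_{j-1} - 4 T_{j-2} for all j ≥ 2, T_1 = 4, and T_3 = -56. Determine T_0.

-7

Let T_0 = w.
T_2 = -8 - 4w
T_3 = 8w
So 8w = -56, giving w = -7.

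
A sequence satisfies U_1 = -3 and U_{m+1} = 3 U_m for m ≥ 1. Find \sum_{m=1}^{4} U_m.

U_2 = 3(-3) = -9
U_3 = 3(-9) = -27
U_4 = 3(-27) = -81
Sum = (-3) + (-9) + (-27) + (-81) = -120

-120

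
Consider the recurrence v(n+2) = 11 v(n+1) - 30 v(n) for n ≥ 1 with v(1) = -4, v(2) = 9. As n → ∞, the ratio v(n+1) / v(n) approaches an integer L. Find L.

6

The characteristic equation is r^2 - 11r + 30 = 0, which factors as (r - 6)(r - 5) = 0.
So the roots are 6 and 5. Since |6| > |5| and the coefficient of 6^n is non-zero, the ratio tends to 6.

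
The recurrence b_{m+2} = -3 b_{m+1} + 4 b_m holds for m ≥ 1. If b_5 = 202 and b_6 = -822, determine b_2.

Rearranging, b_{m-2} = (b_m + 3 b_{m-1}) / 4.
b_4 = (-822 + 3·202) / 4 = -216/4 = -54
b_3 = (202 + 3·(-54)) / 4 = 40/4 = 10
b_2 = (-54 + 3·10) / 4 = -24/4 = -6

-6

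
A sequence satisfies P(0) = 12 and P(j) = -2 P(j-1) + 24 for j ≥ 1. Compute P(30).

4294967304

The fixed point is 24/(1 + 2) = 8, so P(j) - 8 = -2(P(j-1) - 8).
Hence P(j) = 4·(-2)^j + 8.
P(30) = 4·(-2)^{30} + 8 = 4·1073741824 + 8 = 4294967304.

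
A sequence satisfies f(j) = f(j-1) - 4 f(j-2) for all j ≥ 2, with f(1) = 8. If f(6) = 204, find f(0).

3

Let f(0) = x.
f(2) = 8 - 4x
f(3) = -24 - 4x
f(4) = -56 + 12x
f(5) = 40 + 28x
f(6) = 264 - 20x
So 264 - 20x = 204, giving x = 3.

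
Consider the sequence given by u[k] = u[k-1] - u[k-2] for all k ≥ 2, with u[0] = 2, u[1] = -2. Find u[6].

2

u[2] = (-2) - 2 = -4
u[3] = (-4) - (-2) = -2
u[4] = (-2) - (-4) = 2
u[5] = 2 - (-2) = 4
u[6] = 4 - 2 = 2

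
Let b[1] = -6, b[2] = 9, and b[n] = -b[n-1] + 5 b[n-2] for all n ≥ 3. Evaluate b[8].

5589

b[3] = -9 + 5(-6) = -39
b[4] = -(-39) + 5(9) = 84
b[5] = -84 + 5(-39) = -279
b[6] = -(-279) + 5(84) = 699
b[7] = -699 + 5(-279) = -2094
b[8] = -(-2094) + 5(699) = 5589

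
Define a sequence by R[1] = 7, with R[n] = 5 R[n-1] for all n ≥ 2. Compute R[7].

109375

R[2] = 5·7 = 35
R[3] = 5·35 = 175
R[4] = 5·175 = 875
R[5] = 5·875 = 4375
R[6] = 5·4375 = 21875
R[7] = 5·21875 = 109375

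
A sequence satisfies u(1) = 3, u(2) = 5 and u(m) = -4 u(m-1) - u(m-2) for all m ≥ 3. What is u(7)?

u(3) = -4(5) - 3 = -23
u(4) = -4(-23) - 5 = 87
u(5) = -4(87) - (-23) = -325
u(6) = -4(-325) - 87 = 1213
u(7) = -4(1213) - (-325) = -4527

-4527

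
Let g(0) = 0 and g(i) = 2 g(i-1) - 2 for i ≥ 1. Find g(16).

The fixed point is -2/(1 - 2) = 2, so g(i) - 2 = 2(g(i-1) - 2).
Hence g(i) = -2·2^i + 2.
g(16) = -2·2^{16} + 2 = -2·65536 + 2 = -131070.

-131070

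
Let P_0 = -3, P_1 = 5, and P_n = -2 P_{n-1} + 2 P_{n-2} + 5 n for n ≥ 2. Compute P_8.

-4338

P_2 = -2·5 + 2·(-3) + 10 = -6
P_3 = -2·(-6) + 2·5 + 15 = 37
P_4 = -2·37 + 2·(-6) + 20 = -66
P_5 = -2·(-66) + 2·37 + 25 = 231
P_6 = -2·231 + 2·(-66) + 30 = -564
P_7 = -2·(-564) + 2·231 + 35 = 1625
P_8 = -2·1625 + 2·(-564) + 40 = -4338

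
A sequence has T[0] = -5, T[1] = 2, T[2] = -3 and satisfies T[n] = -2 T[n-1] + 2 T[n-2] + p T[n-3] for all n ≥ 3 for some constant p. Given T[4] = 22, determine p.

4

T[3] = 10 - 5p
T[4] = -26 + 12p
So -26 + 12p = 22, giving p = 4.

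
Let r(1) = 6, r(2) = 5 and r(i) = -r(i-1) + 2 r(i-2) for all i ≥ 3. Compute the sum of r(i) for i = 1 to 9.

r(3) = -5 + 2(6) = 7
r(4) = -7 + 2(5) = 3
r(5) = -3 + 2(7) = 11
r(6) = -11 + 2(3) = -5
r(7) = -(-5) + 2(11) = 27
r(8) = -27 + 2(-5) = -37
r(9) = -(-37) + 2(27) = 91
Sum = 6 + 5 + 7 + 3 + 11 + (-5) + 27 + (-37) + 91 = 108

108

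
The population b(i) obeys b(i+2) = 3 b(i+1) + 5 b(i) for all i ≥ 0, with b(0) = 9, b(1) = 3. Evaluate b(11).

17941992

b(2) = 3(3) + 5(9) = 54
b(3) = 3(54) + 5(3) = 177
b(4) = 3(177) + 5(54) = 801
b(5) = 3(801) + 5(177) = 3288
b(6) = 3(3288) + 5(801) = 13869
b(7) = 3(13869) + 5(3288) = 58047
b(8) = 3(58047) + 5(13869) = 243486
b(9) = 3(243486) + 5(58047) = 1020693
b(10) = 3(1020693) + 5(243486) = 4279509
b(11) = 3(4279509) + 5(1020693) = 17941992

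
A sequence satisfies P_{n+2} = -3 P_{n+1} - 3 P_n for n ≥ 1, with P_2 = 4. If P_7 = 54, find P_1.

Let P_1 = v.
P_3 = -12 - 3v
P_4 = 24 + 9v
P_5 = -36 - 18v
P_6 = 36 + 27v
P_7 = -27v
So -27v = 54, giving v = -2.

-2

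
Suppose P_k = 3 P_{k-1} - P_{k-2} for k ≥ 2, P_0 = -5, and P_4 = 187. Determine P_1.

7

Let P_1 = x.
P_2 = 5 + 3x
P_3 = 15 + 8x
P_4 = 40 + 21x
So 40 + 21x = 187, giving x = 7.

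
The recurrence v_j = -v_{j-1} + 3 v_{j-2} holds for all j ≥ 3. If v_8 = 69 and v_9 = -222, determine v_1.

Rearranging, v_{j-2} = (v_j + v_{j-1}) / 3.
v_7 = (-222 + 69) / 3 = -153/3 = -51
v_6 = (69 + (-51)) / 3 = 18/3 = 6
v_5 = (-51 + 6) / 3 = -45/3 = -15
v_4 = (6 + (-15)) / 3 = -9/3 = -3
v_3 = (-15 + (-3)) / 3 = -18/3 = -6
v_2 = (-3 + (-6)) / 3 = -9/3 = -3
v_1 = (-6 + (-3)) / 3 = -9/3 = -3

-3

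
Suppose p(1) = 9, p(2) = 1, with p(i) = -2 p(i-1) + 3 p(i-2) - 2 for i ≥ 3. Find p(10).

p(3) = -2·1 + 3·9 - 2 = 23
p(4) = -2·23 + 3·1 - 2 = -45
p(5) = -2·(-45) + 3·23 - 2 = 157
p(6) = -2·157 + 3·(-45) - 2 = -451
p(7) = -2·(-451) + 3·157 - 2 = 1371
p(8) = -2·1371 + 3·(-451) - 2 = -4097
p(9) = -2·(-4097) + 3·1371 - 2 = 12305
p(10) = -2·12305 + 3·(-4097) - 2 = -36903

-36903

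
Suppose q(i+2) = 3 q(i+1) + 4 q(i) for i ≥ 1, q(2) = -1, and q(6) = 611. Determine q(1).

4

Let q(1) = w.
q(3) = -3 + 4w
q(4) = -13 + 12w
q(5) = -51 + 52w
q(6) = -205 + 204w
So -205 + 204w = 611, giving w = 4.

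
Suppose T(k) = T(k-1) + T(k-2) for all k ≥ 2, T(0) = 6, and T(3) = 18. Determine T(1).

6

Let T(1) = z.
T(2) = 6 + z
T(3) = 6 + 2z
So 6 + 2z = 18, giving z = 6.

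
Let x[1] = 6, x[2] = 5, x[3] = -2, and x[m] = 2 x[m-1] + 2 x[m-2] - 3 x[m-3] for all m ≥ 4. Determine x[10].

-3204

x[4] = 2(-2) + 2(5) - 3(6) = -12
x[5] = 2(-12) + 2(-2) - 3(5) = -43
x[6] = 2(-43) + 2(-12) - 3(-2) = -104
x[7] = 2(-104) + 2(-43) - 3(-12) = -258
x[8] = 2(-258) + 2(-104) - 3(-43) = -595
x[9] = 2(-595) + 2(-258) - 3(-104) = -1394
x[10] = 2(-1394) + 2(-595) - 3(-258) = -3204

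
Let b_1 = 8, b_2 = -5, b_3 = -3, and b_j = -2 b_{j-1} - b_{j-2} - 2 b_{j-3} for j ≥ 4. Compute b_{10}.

-515

b_4 = -2*(-3) - (-5) - 2*8 = -5
b_5 = -2*(-5) - (-3) - 2*(-5) = 23
b_6 = -2*23 - (-5) - 2*(-3) = -35
b_7 = -2*(-35) - 23 - 2*(-5) = 57
b_8 = -2*57 - (-35) - 2*23 = -125
b_9 = -2*(-125) - 57 - 2*(-35) = 263
b_{10} = -2*263 - (-125) - 2*57 = -515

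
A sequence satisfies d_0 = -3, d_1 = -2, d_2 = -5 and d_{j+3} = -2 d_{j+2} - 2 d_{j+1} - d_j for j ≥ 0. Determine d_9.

d_3 = -2·(-5) - 2·(-2) - (-3) = 17
d_4 = -2·17 - 2·(-5) - (-2) = -22
d_5 = -2·(-22) - 2·17 - (-5) = 15
d_6 = -2·15 - 2·(-22) - 17 = -3
d_7 = -2·(-3) - 2·15 - (-22) = -2
d_8 = -2·(-2) - 2·(-3) - 15 = -5
d_9 = -2·(-5) - 2·(-2) - (-3) = 17

17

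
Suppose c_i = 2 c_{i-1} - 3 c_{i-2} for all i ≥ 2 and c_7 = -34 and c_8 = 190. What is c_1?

2

Rearranging, c_{i-2} = (c_i - 2 c_{i-1}) / -3.
c_6 = (190 - 2·(-34)) / -3 = 258/-3 = -86
c_5 = (-34 - 2·(-86)) / -3 = 138/-3 = -46
c_4 = (-86 - 2·(-46)) / -3 = 6/-3 = -2
c_3 = (-46 - 2·(-2)) / -3 = -42/-3 = 14
c_2 = (-2 - 2·14) / -3 = -30/-3 = 10
c_1 = (14 - 2·10) / -3 = -6/-3 = 2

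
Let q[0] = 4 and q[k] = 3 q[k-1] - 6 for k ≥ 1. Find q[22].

31381059612

The fixed point is -6/(1 - 3) = 3, so q[k] - 3 = 3(q[k-1] - 3).
Hence q[k] = 1·3^k + 3.
q[22] = 1·3^{22} + 3 = 1·31381059609 + 3 = 31381059612.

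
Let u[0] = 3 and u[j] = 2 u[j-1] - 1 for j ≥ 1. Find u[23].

16777217

The fixed point is -1/(1 - 2) = 1, so u[j] - 1 = 2(u[j-1] - 1).
Hence u[j] = 2·2^j + 1.
u[23] = 2·2^{23} + 1 = 2·8388608 + 1 = 16777217.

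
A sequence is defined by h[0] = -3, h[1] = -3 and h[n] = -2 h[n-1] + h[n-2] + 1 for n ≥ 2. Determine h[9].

-2019

h[2] = -2*(-3) + (-3) + 1 = 4
h[3] = -2*4 + (-3) + 1 = -10
h[4] = -2*(-10) + 4 + 1 = 25
h[5] = -2*25 + (-10) + 1 = -59
h[6] = -2*(-59) + 25 + 1 = 144
h[7] = -2*144 + (-59) + 1 = -346
h[8] = -2*(-346) + 144 + 1 = 837
h[9] = -2*837 + (-346) + 1 = -2019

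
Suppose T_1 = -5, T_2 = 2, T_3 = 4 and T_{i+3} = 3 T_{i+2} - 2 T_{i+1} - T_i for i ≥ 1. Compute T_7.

100

T_4 = 3(4) - 2(2) - (-5) = 13
T_5 = 3(13) - 2(4) - 2 = 29
T_6 = 3(29) - 2(13) - 4 = 57
T_7 = 3(57) - 2(29) - 13 = 100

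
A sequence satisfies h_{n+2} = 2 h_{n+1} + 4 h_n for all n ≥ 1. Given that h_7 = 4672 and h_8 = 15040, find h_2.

7

Rearranging, h_{n-2} = (h_n - 2 h_{n-1}) / 4.
h_6 = (15040 - 2*4672) / 4 = 5696/4 = 1424
h_5 = (4672 - 2*1424) / 4 = 1824/4 = 456
h_4 = (1424 - 2*456) / 4 = 512/4 = 128
h_3 = (456 - 2*128) / 4 = 200/4 = 50
h_2 = (128 - 2*50) / 4 = 28/4 = 7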